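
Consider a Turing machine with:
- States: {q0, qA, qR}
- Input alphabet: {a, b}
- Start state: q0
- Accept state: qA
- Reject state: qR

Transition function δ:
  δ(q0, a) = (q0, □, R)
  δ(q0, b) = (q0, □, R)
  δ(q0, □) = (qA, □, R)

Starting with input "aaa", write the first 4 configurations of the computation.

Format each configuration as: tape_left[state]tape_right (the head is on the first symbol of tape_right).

Transitions applied:
Step 1: δ(q0, a) = (q0, □, R)
Step 2: δ(q0, a) = (q0, □, R)
Step 3: δ(q0, a) = (q0, □, R)

The first 4 configurations are:
[q0]aaa ⊢ □[q0]aa ⊢ □□[q0]a ⊢ □□□[q0]□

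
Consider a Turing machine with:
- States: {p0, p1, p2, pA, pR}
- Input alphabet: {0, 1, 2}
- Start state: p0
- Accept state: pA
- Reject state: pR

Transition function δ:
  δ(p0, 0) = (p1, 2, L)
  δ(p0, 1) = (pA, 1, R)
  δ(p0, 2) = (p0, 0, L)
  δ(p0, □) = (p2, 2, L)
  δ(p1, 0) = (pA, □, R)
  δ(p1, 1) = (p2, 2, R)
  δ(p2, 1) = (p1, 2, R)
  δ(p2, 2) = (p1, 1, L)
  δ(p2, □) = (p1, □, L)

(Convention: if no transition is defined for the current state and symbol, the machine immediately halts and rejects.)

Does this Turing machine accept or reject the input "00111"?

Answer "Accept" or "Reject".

Execution trace:
Initial: [p0]00111
Step 1: δ(p0, 0) = (p1, 2, L) → [p1]□20111

No transition is defined for δ(p1, □). By convention the machine halts and rejects.

Answer: Reject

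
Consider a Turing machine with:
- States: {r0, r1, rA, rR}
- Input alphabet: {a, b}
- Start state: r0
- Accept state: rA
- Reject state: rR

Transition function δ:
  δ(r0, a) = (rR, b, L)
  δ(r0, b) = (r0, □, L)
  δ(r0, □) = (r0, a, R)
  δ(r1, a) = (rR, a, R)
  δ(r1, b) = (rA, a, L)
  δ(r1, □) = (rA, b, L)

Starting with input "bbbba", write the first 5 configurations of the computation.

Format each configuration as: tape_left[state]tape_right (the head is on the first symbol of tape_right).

Transitions applied:
Step 1: δ(r0, b) = (r0, □, L)
Step 2: δ(r0, □) = (r0, a, R)
Step 3: δ(r0, □) = (r0, a, R)
Step 4: δ(r0, b) = (r0, □, L)

The first 5 configurations are:
[r0]bbbba ⊢ [r0]□□bbba ⊢ a[r0]□bbba ⊢ aa[r0]bbba ⊢ a[r0]a□bba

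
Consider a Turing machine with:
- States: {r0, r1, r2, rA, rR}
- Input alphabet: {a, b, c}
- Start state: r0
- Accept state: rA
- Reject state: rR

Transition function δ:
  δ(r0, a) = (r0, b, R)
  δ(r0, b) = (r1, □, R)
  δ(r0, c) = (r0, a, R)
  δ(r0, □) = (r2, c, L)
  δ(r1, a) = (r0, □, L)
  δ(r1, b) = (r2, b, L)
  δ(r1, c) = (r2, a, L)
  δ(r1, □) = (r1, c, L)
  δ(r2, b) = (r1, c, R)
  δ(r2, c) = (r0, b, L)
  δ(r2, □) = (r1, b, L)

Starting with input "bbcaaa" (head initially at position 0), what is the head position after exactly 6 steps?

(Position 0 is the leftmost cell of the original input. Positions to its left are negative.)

Execution trace (head position shown):
Step 0: [r0]bbcaaa  (head at position 0)
Step 1: move right → □[r1]bcaaa  (head at position 1)
Step 2: move left → [r2]□bcaaa  (head at position 0)
Step 3: move left → [r1]□bbcaaa  (head at position -1)
Step 4: move left → [r1]□cbbcaaa  (head at position -2)
Step 5: move left → [r1]□ccbbcaaa  (head at position -3)
Step 6: move left → [r1]□cccbbcaaa  (head at position -4)

After 6 steps, the head is at position -4.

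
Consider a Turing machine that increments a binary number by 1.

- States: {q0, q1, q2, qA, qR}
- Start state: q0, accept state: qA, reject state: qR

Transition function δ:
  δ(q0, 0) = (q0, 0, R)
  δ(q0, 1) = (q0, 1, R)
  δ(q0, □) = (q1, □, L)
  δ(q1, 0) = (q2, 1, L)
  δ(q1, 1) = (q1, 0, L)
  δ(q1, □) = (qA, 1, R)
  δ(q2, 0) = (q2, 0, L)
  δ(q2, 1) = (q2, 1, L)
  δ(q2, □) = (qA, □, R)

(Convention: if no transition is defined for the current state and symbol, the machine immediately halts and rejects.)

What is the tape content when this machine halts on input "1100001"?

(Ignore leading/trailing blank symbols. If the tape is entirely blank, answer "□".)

Execution trace:
Initial: [q0]1100001
Step 1: δ(q0, 1) = (q0, 1, R) → 1[q0]100001
Step 2: δ(q0, 1) = (q0, 1, R) → 11[q0]00001
Step 3: δ(q0, 0) = (q0, 0, R) → 110[q0]0001
Step 4: δ(q0, 0) = (q0, 0, R) → 1100[q0]001
Step 5: δ(q0, 0) = (q0, 0, R) → 11000[q0]01
Step 6: δ(q0, 0) = (q0, 0, R) → 110000[q0]1
Step 7: δ(q0, 1) = (q0, 1, R) → 1100001[q0]□
Step 8: δ(q0, □) = (q1, □, L) → 110000[q1]1□
Step 9: δ(q1, 1) = (q1, 0, L) → 11000[q1]00□
Step 10: δ(q1, 0) = (q2, 1, L) → 1100[q2]010□
Step 11: δ(q2, 0) = (q2, 0, L) → 110[q2]0010□
Step 12: δ(q2, 0) = (q2, 0, L) → 11[q2]00010□
Step 13: δ(q2, 0) = (q2, 0, L) → 1[q2]100010□
Step 14: δ(q2, 1) = (q2, 1, L) → [q2]1100010□
Step 15: δ(q2, 1) = (q2, 1, L) → [q2]□1100010□
Step 16: δ(q2, □) = (qA, □, R) → □[qA]1100010□

The machine reaches the accept state qA and halts.

Final tape (ignoring leading/trailing blanks): 1100010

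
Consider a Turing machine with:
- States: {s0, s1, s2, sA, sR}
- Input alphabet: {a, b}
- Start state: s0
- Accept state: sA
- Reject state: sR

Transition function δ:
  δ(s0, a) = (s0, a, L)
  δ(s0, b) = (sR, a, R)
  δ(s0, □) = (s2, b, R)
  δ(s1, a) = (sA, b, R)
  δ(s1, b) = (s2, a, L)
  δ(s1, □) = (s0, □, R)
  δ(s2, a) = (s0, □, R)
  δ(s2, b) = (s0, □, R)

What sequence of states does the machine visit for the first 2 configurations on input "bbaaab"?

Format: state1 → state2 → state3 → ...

Execution trace:
Initial: [s0]bbaaab
Step 1: δ(s0, b) = (sR, a, R) → a[sR]baaab

The machine reaches the reject state sR and halts.

State sequence: s0 → sR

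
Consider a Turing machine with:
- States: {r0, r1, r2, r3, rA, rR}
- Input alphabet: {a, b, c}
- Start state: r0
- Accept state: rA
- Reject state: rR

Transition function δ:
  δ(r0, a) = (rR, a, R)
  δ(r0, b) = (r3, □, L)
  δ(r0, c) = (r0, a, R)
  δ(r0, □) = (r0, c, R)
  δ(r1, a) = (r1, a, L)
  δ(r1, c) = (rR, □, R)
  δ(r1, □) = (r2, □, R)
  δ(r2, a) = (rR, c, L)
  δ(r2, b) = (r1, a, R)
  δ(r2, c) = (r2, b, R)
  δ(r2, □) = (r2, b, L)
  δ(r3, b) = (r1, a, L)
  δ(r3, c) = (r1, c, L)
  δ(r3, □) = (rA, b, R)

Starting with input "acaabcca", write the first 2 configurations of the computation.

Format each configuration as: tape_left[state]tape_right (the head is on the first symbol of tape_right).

Transitions applied:
Step 1: δ(r0, a) = (rR, a, R)

The first 2 configurations are:
[r0]acaabcca ⊢ a[rR]caabcca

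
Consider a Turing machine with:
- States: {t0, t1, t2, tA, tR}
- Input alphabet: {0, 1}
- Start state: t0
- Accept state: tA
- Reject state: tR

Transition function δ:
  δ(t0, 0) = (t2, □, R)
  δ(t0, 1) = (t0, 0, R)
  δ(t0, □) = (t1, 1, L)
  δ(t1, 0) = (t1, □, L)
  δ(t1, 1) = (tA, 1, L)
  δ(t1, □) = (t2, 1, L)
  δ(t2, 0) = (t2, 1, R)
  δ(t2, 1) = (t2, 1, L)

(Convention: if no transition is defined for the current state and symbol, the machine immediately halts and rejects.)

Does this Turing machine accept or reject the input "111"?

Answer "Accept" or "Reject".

Execution trace:
Initial: [t0]111
Step 1: δ(t0, 1) = (t0, 0, R) → 0[t0]11
Step 2: δ(t0, 1) = (t0, 0, R) → 00[t0]1
Step 3: δ(t0, 1) = (t0, 0, R) → 000[t0]□
Step 4: δ(t0, □) = (t1, 1, L) → 00[t1]01
Step 5: δ(t1, 0) = (t1, □, L) → 0[t1]0□1
Step 6: δ(t1, 0) = (t1, □, L) → [t1]0□□1
Step 7: δ(t1, 0) = (t1, □, L) → [t1]□□□□1
Step 8: δ(t1, □) = (t2, 1, L) → [t2]□1□□□1

No transition is defined for δ(t2, □). By convention the machine halts and rejects.

Answer: Reject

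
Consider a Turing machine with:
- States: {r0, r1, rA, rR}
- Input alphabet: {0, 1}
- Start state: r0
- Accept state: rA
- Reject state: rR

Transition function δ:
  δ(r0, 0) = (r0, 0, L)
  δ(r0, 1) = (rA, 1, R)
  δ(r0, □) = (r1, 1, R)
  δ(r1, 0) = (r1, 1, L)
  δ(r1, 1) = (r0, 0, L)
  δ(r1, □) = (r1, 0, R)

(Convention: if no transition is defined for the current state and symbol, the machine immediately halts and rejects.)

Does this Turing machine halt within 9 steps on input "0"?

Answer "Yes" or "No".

Execution trace:
Initial: [r0]0
Step 1: δ(r0, 0) = (r0, 0, L) → [r0]□0
Step 2: δ(r0, □) = (r1, 1, R) → 1[r1]0
Step 3: δ(r1, 0) = (r1, 1, L) → [r1]11
Step 4: δ(r1, 1) = (r0, 0, L) → [r0]□01
Step 5: δ(r0, □) = (r1, 1, R) → 1[r1]01
Step 6: δ(r1, 0) = (r1, 1, L) → [r1]111
Step 7: δ(r1, 1) = (r0, 0, L) → [r0]□011
Step 8: δ(r0, □) = (r1, 1, R) → 1[r1]011
Step 9: δ(r1, 0) = (r1, 1, L) → [r1]1111

The machine has not reached a halting state after 9 steps.
The machine did not halt within the 9-step bound.

Answer: No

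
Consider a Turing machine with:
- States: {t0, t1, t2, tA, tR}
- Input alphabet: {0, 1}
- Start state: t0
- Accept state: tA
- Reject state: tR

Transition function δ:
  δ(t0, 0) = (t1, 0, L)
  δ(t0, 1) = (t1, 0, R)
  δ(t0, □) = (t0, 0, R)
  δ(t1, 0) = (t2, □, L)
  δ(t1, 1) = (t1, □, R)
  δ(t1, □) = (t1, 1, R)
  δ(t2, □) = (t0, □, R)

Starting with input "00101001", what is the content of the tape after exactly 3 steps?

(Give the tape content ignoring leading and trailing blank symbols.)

Execution trace:
Initial: [t0]00101001
Step 1: δ(t0, 0) = (t1, 0, L) → [t1]□00101001
Step 2: δ(t1, □) = (t1, 1, R) → 1[t1]00101001
Step 3: δ(t1, 0) = (t2, □, L) → [t2]1□0101001

No transition is defined for δ(t2, 1). By convention the machine halts and rejects.

After 3 steps, the tape (ignoring leading/trailing blanks) is: 1□0101001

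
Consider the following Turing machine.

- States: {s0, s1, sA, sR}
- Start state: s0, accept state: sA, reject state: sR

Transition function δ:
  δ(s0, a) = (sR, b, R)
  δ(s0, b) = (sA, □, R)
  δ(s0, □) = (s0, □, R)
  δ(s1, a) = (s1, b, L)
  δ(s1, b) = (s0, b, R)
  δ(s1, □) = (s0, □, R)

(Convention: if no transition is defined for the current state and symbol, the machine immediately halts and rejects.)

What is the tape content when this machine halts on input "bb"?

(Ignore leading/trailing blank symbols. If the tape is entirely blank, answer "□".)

Execution trace:
Initial: [s0]bb
Step 1: δ(s0, b) = (sA, □, R) → □[sA]b

The machine reaches the accept state sA and halts.

Final tape (ignoring leading/trailing blanks): b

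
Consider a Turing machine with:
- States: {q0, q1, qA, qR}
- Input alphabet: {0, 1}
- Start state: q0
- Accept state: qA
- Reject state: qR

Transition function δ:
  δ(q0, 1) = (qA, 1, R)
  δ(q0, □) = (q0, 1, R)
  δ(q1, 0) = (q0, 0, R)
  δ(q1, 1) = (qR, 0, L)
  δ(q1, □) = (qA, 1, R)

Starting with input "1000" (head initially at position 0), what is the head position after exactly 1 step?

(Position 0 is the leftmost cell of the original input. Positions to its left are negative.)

Execution trace (head position shown):
Step 0: [q0]1000  (head at position 0)
Step 1: move right → 1[qA]000  (head at position 1)

After 1 step, the head is at position 1.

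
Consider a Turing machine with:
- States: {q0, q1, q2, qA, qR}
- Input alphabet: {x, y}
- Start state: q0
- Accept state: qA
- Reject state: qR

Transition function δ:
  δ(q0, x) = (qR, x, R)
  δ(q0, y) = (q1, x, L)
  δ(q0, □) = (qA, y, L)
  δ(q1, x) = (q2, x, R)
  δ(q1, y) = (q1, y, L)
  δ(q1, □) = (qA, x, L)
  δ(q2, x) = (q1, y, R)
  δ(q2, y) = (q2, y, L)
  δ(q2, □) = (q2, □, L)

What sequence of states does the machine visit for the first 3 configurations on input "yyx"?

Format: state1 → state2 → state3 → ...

Execution trace:
Initial: [q0]yyx
Step 1: δ(q0, y) = (q1, x, L) → [q1]□xyx
Step 2: δ(q1, □) = (qA, x, L) → [qA]□xxyx

The machine reaches the accept state qA and halts.

State sequence: q0 → q1 → qA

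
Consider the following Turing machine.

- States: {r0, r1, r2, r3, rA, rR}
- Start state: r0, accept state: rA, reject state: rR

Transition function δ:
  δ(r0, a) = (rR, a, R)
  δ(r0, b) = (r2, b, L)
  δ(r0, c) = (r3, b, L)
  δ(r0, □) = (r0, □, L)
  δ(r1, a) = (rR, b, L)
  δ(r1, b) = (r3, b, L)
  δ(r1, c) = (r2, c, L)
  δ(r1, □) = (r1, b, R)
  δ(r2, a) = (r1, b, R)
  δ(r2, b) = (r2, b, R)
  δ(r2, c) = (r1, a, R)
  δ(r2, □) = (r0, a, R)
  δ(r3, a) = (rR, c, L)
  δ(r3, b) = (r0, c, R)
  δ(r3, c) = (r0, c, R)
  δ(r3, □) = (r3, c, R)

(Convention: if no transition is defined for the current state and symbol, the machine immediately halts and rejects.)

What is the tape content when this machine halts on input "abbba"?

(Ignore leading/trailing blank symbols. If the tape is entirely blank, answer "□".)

Execution trace:
Initial: [r0]abbba
Step 1: δ(r0, a) = (rR, a, R) → a[rR]bbba

The machine reaches the reject state rR and halts.

Final tape (ignoring leading/trailing blanks): abbba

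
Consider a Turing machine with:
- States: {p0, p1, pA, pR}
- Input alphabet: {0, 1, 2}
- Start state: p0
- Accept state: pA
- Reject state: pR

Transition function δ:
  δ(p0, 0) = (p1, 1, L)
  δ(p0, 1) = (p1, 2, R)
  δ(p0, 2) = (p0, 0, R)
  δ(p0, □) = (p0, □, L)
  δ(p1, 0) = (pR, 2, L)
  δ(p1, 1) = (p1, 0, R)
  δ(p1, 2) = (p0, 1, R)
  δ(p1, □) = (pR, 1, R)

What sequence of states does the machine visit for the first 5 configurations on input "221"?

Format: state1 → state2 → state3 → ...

Execution trace:
Initial: [p0]221
Step 1: δ(p0, 2) = (p0, 0, R) → 0[p0]21
Step 2: δ(p0, 2) = (p0, 0, R) → 00[p0]1
Step 3: δ(p0, 1) = (p1, 2, R) → 002[p1]□
Step 4: δ(p1, □) = (pR, 1, R) → 0021[pR]□

The machine reaches the reject state pR and halts.

State sequence: p0 → p0 → p0 → p1 → pR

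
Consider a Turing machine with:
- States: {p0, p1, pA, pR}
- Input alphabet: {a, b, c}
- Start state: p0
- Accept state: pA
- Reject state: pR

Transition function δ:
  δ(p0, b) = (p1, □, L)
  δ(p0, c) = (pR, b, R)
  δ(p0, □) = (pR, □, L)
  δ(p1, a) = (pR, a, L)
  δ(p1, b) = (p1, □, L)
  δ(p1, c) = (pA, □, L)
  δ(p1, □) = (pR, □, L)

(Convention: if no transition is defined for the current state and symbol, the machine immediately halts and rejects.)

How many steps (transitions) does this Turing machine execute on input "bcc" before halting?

Execution trace:
Initial: [p0]bcc
Step 1: δ(p0, b) = (p1, □, L) → [p1]□□cc
Step 2: δ(p1, □) = (pR, □, L) → [pR]□□□cc

The machine reaches the reject state pR and halts.

The machine executed 2 steps before halting.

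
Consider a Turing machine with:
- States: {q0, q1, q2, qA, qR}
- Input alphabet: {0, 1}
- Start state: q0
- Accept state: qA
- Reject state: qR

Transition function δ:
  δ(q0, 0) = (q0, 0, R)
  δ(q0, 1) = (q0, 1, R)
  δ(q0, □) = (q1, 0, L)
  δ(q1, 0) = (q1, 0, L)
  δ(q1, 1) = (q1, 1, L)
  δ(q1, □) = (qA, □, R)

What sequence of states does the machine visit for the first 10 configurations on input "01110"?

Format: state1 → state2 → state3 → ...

Execution trace:
Initial: [q0]01110
Step 1: δ(q0, 0) = (q0, 0, R) → 0[q0]1110
Step 2: δ(q0, 1) = (q0, 1, R) → 01[q0]110
Step 3: δ(q0, 1) = (q0, 1, R) → 011[q0]10
Step 4: δ(q0, 1) = (q0, 1, R) → 0111[q0]0
Step 5: δ(q0, 0) = (q0, 0, R) → 01110[q0]□
Step 6: δ(q0, □) = (q1, 0, L) → 0111[q1]00
Step 7: δ(q1, 0) = (q1, 0, L) → 011[q1]100
Step 8: δ(q1, 1) = (q1, 1, L) → 01[q1]1100
Step 9: δ(q1, 1) = (q1, 1, L) → 0[q1]11100

State sequence: q0 → q0 → q0 → q0 → q0 → q0 → q1 → q1 → q1 → q1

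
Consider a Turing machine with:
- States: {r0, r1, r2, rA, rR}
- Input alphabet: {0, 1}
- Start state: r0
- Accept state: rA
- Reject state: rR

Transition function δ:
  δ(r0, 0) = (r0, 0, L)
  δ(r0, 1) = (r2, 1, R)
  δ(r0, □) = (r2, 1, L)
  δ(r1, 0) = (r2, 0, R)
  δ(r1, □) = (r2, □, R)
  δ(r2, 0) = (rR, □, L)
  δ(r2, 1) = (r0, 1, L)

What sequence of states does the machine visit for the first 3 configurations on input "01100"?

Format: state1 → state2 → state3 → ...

Execution trace:
Initial: [r0]01100
Step 1: δ(r0, 0) = (r0, 0, L) → [r0]□01100
Step 2: δ(r0, □) = (r2, 1, L) → [r2]□101100

No transition is defined for δ(r2, □). By convention the machine halts and rejects.

State sequence: r0 → r0 → r2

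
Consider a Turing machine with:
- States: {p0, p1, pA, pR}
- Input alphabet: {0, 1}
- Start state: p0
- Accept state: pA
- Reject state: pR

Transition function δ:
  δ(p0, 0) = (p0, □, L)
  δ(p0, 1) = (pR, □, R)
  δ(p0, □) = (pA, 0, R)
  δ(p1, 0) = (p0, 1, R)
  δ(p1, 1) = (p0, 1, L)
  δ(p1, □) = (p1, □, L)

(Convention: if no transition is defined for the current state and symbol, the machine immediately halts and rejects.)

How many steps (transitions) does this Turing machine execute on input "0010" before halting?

Execution trace:
Initial: [p0]0010
Step 1: δ(p0, 0) = (p0, □, L) → [p0]□□010
Step 2: δ(p0, □) = (pA, 0, R) → 0[pA]□010

The machine reaches the accept state pA and halts.

The machine executed 2 steps before halting.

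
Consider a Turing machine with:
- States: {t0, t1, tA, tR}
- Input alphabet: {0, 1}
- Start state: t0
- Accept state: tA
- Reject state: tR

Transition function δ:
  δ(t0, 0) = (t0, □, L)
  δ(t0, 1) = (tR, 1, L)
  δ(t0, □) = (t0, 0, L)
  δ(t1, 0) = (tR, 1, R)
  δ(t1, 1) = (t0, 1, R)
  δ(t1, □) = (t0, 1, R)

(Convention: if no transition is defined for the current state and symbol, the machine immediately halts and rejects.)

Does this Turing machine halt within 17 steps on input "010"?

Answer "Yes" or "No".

Execution trace:
Initial: [t0]010
Step 1: δ(t0, 0) = (t0, □, L) → [t0]□□10
Step 2: δ(t0, □) = (t0, 0, L) → [t0]□0□10
Step 3: δ(t0, □) = (t0, 0, L) → [t0]□00□10
Step 4: δ(t0, □) = (t0, 0, L) → [t0]□000□10
Step 5: δ(t0, □) = (t0, 0, L) → [t0]□0000□10
Step 6: δ(t0, □) = (t0, 0, L) → [t0]□00000□10
Step 7: δ(t0, □) = (t0, 0, L) → [t0]□000000□10
Step 8: δ(t0, □) = (t0, 0, L) → [t0]□0000000□10
Step 9: δ(t0, □) = (t0, 0, L) → [t0]□00000000□10
Step 10: δ(t0, □) = (t0, 0, L) → [t0]□000000000□10
Step 11: δ(t0, □) = (t0, 0, L) → [t0]□0000000000□10
Step 12: δ(t0, □) = (t0, 0, L) → [t0]□00000000000□10
Step 13: δ(t0, □) = (t0, 0, L) → [t0]□000000000000□10
Step 14: δ(t0, □) = (t0, 0, L) → [t0]□0000000000000□10
Step 15: δ(t0, □) = (t0, 0, L) → [t0]□00000000000000□10
Step 16: δ(t0, □) = (t0, 0, L) → [t0]□000000000000000□10
Step 17: δ(t0, □) = (t0, 0, L) → [t0]□0000000000000000□10

The machine has not reached a halting state after 17 steps.
The machine did not halt within the 17-step bound.

Answer: No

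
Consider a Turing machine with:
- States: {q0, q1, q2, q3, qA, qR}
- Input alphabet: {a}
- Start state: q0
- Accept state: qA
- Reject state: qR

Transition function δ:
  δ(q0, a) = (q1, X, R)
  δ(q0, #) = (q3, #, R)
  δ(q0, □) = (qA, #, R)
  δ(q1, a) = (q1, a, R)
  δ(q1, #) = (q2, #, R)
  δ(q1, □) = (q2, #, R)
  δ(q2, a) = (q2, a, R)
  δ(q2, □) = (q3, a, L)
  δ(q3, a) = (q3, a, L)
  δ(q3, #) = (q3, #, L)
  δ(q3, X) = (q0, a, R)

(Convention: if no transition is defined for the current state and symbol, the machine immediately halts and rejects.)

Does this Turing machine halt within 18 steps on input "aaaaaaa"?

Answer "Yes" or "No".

Execution trace:
Initial: [q0]aaaaaaa
Step 1: δ(q0, a) = (q1, X, R) → X[q1]aaaaaa
Step 2: δ(q1, a) = (q1, a, R) → Xa[q1]aaaaa
Step 3: δ(q1, a) = (q1, a, R) → Xaa[q1]aaaa
Step 4: δ(q1, a) = (q1, a, R) → Xaaa[q1]aaa
Step 5: δ(q1, a) = (q1, a, R) → Xaaaa[q1]aa
Step 6: δ(q1, a) = (q1, a, R) → Xaaaaa[q1]a
Step 7: δ(q1, a) = (q1, a, R) → Xaaaaaa[q1]□
Step 8: δ(q1, □) = (q2, #, R) → Xaaaaaa#[q2]□
Step 9: δ(q2, □) = (q3, a, L) → Xaaaaaa[q3]#a
Step 10: δ(q3, #) = (q3, #, L) → Xaaaaa[q3]a#a
Step 11: δ(q3, a) = (q3, a, L) → Xaaaa[q3]aa#a
Step 12: δ(q3, a) = (q3, a, L) → Xaaa[q3]aaa#a
Step 13: δ(q3, a) = (q3, a, L) → Xaa[q3]aaaa#a
Step 14: δ(q3, a) = (q3, a, L) → Xa[q3]aaaaa#a
Step 15: δ(q3, a) = (q3, a, L) → X[q3]aaaaaa#a
Step 16: δ(q3, a) = (q3, a, L) → [q3]Xaaaaaa#a
Step 17: δ(q3, X) = (q0, a, R) → a[q0]aaaaaa#a
Step 18: δ(q0, a) = (q1, X, R) → aX[q1]aaaaa#a

The machine has not reached a halting state after 18 steps.
The machine did not halt within the 18-step bound.

Answer: No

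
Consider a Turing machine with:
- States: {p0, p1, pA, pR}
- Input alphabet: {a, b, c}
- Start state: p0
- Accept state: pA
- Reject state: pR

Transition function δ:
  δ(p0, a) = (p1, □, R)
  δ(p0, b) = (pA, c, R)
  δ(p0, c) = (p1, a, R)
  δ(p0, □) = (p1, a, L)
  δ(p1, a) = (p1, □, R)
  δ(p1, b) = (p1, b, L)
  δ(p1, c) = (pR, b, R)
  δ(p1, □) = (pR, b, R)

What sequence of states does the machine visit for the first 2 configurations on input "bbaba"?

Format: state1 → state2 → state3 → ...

Execution trace:
Initial: [p0]bbaba
Step 1: δ(p0, b) = (pA, c, R) → c[pA]baba

The machine reaches the accept state pA and halts.

State sequence: p0 → pA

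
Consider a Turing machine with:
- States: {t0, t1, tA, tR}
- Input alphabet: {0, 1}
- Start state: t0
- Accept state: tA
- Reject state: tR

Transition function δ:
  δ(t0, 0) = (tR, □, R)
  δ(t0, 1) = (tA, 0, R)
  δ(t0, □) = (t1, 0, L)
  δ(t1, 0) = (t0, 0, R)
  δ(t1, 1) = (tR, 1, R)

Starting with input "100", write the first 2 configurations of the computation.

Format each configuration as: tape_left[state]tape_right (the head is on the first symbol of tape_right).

Transitions applied:
Step 1: δ(t0, 1) = (tA, 0, R)

The first 2 configurations are:
[t0]100 ⊢ 0[tA]00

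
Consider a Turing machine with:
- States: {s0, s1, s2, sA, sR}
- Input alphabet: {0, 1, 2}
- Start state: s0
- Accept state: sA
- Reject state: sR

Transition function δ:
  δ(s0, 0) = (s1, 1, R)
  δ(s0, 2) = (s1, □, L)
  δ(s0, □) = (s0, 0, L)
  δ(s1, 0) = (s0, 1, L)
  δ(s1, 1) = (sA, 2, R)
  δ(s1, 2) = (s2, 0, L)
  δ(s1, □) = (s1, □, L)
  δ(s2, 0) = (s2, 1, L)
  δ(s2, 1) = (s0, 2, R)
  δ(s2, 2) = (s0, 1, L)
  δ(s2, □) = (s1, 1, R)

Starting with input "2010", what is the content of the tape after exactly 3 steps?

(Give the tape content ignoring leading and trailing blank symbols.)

Execution trace:
Initial: [s0]2010
Step 1: δ(s0, 2) = (s1, □, L) → [s1]□□010
Step 2: δ(s1, □) = (s1, □, L) → [s1]□□□010
Step 3: δ(s1, □) = (s1, □, L) → [s1]□□□□010

After 3 steps, the tape (ignoring leading/trailing blanks) is: 010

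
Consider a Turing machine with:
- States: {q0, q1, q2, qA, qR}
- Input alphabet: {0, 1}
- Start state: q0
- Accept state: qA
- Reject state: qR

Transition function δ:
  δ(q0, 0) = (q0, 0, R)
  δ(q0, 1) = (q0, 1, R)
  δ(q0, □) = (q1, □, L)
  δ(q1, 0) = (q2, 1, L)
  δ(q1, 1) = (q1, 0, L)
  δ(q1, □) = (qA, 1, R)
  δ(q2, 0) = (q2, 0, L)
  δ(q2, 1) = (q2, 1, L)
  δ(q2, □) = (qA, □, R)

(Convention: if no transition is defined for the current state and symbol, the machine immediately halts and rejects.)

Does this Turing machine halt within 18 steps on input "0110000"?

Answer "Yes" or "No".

Execution trace:
Initial: [q0]0110000
Step 1: δ(q0, 0) = (q0, 0, R) → 0[q0]110000
Step 2: δ(q0, 1) = (q0, 1, R) → 01[q0]10000
Step 3: δ(q0, 1) = (q0, 1, R) → 011[q0]0000
Step 4: δ(q0, 0) = (q0, 0, R) → 0110[q0]000
Step 5: δ(q0, 0) = (q0, 0, R) → 01100[q0]00
Step 6: δ(q0, 0) = (q0, 0, R) → 011000[q0]0
Step 7: δ(q0, 0) = (q0, 0, R) → 0110000[q0]□
Step 8: δ(q0, □) = (q1, □, L) → 011000[q1]0□
Step 9: δ(q1, 0) = (q2, 1, L) → 01100[q2]01□
Step 10: δ(q2, 0) = (q2, 0, L) → 0110[q2]001□
Step 11: δ(q2, 0) = (q2, 0, L) → 011[q2]0001□
Step 12: δ(q2, 0) = (q2, 0, L) → 01[q2]10001□
Step 13: δ(q2, 1) = (q2, 1, L) → 0[q2]110001□
Step 14: δ(q2, 1) = (q2, 1, L) → [q2]0110001□
Step 15: δ(q2, 0) = (q2, 0, L) → [q2]□0110001□
Step 16: δ(q2, □) = (qA, □, R) → □[qA]0110001□

The machine reaches the accept state qA and halts.
The machine halted after 16 steps (within the 18-step bound).

Answer: Yes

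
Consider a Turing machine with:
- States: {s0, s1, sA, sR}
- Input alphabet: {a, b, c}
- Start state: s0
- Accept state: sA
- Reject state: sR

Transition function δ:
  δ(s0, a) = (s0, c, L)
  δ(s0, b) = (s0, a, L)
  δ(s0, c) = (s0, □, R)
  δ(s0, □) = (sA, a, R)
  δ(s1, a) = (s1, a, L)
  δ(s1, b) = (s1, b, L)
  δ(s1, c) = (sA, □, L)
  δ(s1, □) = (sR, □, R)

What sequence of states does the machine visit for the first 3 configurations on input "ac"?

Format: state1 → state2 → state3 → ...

Execution trace:
Initial: [s0]ac
Step 1: δ(s0, a) = (s0, c, L) → [s0]□cc
Step 2: δ(s0, □) = (sA, a, R) → a[sA]cc

The machine reaches the accept state sA and halts.

State sequence: s0 → s0 → sA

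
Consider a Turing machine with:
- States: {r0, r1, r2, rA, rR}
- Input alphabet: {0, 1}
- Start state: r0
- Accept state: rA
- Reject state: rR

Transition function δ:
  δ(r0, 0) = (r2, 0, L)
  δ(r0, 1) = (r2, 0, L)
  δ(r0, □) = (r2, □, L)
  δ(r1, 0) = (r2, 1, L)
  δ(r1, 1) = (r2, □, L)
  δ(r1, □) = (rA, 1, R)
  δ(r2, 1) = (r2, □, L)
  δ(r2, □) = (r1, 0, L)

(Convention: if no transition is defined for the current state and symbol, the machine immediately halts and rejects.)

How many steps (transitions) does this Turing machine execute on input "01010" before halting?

Execution trace:
Initial: [r0]01010
Step 1: δ(r0, 0) = (r2, 0, L) → [r2]□01010
Step 2: δ(r2, □) = (r1, 0, L) → [r1]□001010
Step 3: δ(r1, □) = (rA, 1, R) → 1[rA]001010

The machine reaches the accept state rA and halts.

The machine executed 3 steps before halting.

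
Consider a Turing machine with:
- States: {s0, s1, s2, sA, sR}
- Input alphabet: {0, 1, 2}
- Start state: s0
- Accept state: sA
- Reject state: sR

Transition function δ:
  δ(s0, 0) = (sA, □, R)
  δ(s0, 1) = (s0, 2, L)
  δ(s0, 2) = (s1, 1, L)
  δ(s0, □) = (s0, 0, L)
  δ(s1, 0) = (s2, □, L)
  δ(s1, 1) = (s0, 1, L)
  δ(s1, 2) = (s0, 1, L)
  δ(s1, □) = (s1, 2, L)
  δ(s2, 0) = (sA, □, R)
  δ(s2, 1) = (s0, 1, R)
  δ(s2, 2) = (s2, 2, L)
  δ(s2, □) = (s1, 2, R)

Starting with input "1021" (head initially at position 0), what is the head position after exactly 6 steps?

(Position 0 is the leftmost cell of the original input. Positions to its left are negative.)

Execution trace (head position shown):
Step 0: [s0]1021  (head at position 0)
Step 1: move left → [s0]□2021  (head at position -1)
Step 2: move left → [s0]□02021  (head at position -2)
Step 3: move left → [s0]□002021  (head at position -3)
Step 4: move left → [s0]□0002021  (head at position -4)
Step 5: move left → [s0]□00002021  (head at position -5)
Step 6: move left → [s0]□000002021  (head at position -6)

After 6 steps, the head is at position -6.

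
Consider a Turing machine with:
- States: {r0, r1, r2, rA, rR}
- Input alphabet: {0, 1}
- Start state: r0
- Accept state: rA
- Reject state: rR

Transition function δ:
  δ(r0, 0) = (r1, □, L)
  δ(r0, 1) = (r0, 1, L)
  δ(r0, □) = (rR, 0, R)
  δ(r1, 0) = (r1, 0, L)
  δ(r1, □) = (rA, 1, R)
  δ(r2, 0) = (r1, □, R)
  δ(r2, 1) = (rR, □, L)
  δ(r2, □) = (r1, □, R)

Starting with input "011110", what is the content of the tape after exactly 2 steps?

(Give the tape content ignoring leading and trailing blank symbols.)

Execution trace:
Initial: [r0]011110
Step 1: δ(r0, 0) = (r1, □, L) → [r1]□□11110
Step 2: δ(r1, □) = (rA, 1, R) → 1[rA]□11110

The machine reaches the accept state rA and halts.

After 2 steps, the tape (ignoring leading/trailing blanks) is: 1□11110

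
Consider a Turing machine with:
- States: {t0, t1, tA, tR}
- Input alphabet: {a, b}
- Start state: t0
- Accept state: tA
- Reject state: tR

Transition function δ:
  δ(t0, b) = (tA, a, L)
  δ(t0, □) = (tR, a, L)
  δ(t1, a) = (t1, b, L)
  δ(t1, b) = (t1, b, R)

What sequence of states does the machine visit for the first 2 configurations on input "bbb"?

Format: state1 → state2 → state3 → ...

Execution trace:
Initial: [t0]bbb
Step 1: δ(t0, b) = (tA, a, L) → [tA]□abb

The machine reaches the accept state tA and halts.

State sequence: t0 → tA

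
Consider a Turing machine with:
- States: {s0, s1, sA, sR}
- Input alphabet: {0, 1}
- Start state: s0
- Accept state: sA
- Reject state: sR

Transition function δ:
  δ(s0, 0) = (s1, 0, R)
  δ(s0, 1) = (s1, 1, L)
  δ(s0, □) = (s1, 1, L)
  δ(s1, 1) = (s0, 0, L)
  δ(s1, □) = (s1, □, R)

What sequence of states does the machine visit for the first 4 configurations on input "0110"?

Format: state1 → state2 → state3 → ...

Execution trace:
Initial: [s0]0110
Step 1: δ(s0, 0) = (s1, 0, R) → 0[s1]110
Step 2: δ(s1, 1) = (s0, 0, L) → [s0]0010
Step 3: δ(s0, 0) = (s1, 0, R) → 0[s1]010

No transition is defined for δ(s1, 0). By convention the machine halts and rejects.

State sequence: s0 → s1 → s0 → s1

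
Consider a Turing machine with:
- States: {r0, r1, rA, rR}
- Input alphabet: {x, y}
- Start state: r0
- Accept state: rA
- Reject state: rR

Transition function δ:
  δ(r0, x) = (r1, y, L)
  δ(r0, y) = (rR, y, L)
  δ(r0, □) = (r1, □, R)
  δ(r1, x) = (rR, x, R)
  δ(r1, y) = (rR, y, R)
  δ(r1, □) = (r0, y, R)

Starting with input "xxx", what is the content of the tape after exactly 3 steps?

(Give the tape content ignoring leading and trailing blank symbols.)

Execution trace:
Initial: [r0]xxx
Step 1: δ(r0, x) = (r1, y, L) → [r1]□yxx
Step 2: δ(r1, □) = (r0, y, R) → y[r0]yxx
Step 3: δ(r0, y) = (rR, y, L) → [rR]yyxx

The machine reaches the reject state rR and halts.

After 3 steps, the tape (ignoring leading/trailing blanks) is: yyxx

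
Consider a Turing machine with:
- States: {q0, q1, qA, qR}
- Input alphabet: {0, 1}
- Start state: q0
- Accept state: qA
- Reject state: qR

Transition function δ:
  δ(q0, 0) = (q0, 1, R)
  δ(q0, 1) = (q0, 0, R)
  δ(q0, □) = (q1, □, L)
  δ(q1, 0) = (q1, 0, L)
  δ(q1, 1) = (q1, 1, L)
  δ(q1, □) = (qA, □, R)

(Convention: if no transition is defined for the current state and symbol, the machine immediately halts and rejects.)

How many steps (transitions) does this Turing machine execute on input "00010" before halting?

Execution trace:
Initial: [q0]00010
Step 1: δ(q0, 0) = (q0, 1, R) → 1[q0]0010
Step 2: δ(q0, 0) = (q0, 1, R) → 11[q0]010
Step 3: δ(q0, 0) = (q0, 1, R) → 111[q0]10
Step 4: δ(q0, 1) = (q0, 0, R) → 1110[q0]0
Step 5: δ(q0, 0) = (q0, 1, R) → 11101[q0]□
Step 6: δ(q0, □) = (q1, □, L) → 1110[q1]1□
Step 7: δ(q1, 1) = (q1, 1, L) → 111[q1]01□
Step 8: δ(q1, 0) = (q1, 0, L) → 11[q1]101□
Step 9: δ(q1, 1) = (q1, 1, L) → 1[q1]1101□
Step 10: δ(q1, 1) = (q1, 1, L) → [q1]11101□
Step 11: δ(q1, 1) = (q1, 1, L) → [q1]□11101□
Step 12: δ(q1, □) = (qA, □, R) → □[qA]11101□

The machine reaches the accept state qA and halts.

The machine executed 12 steps before halting.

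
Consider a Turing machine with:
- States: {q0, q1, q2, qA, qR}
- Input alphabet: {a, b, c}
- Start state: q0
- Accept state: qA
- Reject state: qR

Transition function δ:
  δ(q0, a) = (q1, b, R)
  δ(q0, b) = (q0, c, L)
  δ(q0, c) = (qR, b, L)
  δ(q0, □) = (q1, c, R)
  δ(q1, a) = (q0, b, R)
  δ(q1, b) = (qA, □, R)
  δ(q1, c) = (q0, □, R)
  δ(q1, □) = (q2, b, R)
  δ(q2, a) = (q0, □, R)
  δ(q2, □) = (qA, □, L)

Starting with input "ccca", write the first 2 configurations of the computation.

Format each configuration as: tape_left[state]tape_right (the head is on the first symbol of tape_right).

Transitions applied:
Step 1: δ(q0, c) = (qR, b, L)

The first 2 configurations are:
[q0]ccca ⊢ [qR]□bcca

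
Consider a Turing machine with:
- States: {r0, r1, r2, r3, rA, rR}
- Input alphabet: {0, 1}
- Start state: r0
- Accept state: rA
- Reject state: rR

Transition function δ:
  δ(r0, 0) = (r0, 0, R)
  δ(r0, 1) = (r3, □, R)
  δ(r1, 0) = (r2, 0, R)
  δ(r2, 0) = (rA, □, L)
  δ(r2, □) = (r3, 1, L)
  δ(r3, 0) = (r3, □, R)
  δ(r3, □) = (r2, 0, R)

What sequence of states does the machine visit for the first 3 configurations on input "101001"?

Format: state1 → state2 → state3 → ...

Execution trace:
Initial: [r0]101001
Step 1: δ(r0, 1) = (r3, □, R) → □[r3]01001
Step 2: δ(r3, 0) = (r3, □, R) → □□[r3]1001

No transition is defined for δ(r3, 1). By convention the machine halts and rejects.

State sequence: r0 → r3 → r3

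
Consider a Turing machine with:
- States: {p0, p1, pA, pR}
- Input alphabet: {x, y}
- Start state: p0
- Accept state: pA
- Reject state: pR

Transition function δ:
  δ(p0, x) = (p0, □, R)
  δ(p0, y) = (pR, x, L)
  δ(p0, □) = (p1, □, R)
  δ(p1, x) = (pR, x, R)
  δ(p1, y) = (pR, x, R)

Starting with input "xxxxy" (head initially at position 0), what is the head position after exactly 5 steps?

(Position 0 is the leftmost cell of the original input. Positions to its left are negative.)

Execution trace (head position shown):
Step 0: [p0]xxxxy  (head at position 0)
Step 1: move right → □[p0]xxxy  (head at position 1)
Step 2: move right → □□[p0]xxy  (head at position 2)
Step 3: move right → □□□[p0]xy  (head at position 3)
Step 4: move right → □□□□[p0]y  (head at position 4)
Step 5: move left → □□□[pR]□x  (head at position 3)

After 5 steps, the head is at position 3.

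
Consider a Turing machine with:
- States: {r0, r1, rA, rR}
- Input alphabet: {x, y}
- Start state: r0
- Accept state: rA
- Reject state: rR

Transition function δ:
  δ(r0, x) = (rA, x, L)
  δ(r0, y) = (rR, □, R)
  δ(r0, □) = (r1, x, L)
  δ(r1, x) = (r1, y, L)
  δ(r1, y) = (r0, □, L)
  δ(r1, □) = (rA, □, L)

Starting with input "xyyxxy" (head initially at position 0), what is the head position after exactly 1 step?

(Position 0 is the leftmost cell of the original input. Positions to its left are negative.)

Execution trace (head position shown):
Step 0: [r0]xyyxxy  (head at position 0)
Step 1: move left → [rA]□xyyxxy  (head at position -1)

After 1 step, the head is at position -1.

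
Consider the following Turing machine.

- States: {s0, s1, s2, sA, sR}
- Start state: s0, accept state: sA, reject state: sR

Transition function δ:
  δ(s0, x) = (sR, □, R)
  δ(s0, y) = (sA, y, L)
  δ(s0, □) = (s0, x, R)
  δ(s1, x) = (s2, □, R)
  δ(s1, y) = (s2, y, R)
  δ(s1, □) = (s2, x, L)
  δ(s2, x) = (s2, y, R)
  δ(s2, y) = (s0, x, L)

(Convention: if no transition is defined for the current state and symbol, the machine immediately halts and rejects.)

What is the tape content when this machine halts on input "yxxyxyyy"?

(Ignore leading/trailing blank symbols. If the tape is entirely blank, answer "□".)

Execution trace:
Initial: [s0]yxxyxyyy
Step 1: δ(s0, y) = (sA, y, L) → [sA]□yxxyxyyy

The machine reaches the accept state sA and halts.

Final tape (ignoring leading/trailing blanks): yxxyxyyy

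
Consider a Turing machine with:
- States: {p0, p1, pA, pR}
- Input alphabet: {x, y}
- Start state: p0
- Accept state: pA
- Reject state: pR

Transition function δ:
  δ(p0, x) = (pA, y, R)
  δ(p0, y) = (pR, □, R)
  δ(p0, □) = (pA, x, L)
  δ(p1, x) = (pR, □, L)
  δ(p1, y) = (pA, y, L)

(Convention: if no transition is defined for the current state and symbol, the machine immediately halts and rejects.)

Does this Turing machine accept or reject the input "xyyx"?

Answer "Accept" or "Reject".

Execution trace:
Initial: [p0]xyyx
Step 1: δ(p0, x) = (pA, y, R) → y[pA]yyx

The machine reaches the accept state pA and halts.

Answer: Accept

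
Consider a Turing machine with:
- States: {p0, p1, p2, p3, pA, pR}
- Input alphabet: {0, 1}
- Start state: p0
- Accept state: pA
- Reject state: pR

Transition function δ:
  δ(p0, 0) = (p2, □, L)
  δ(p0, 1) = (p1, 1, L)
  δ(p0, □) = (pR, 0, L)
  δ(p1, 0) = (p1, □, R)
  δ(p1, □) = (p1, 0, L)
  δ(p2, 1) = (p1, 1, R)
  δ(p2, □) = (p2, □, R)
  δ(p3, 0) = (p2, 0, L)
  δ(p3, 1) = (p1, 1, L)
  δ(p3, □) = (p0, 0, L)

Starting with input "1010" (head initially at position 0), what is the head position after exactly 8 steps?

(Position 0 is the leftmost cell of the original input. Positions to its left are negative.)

Execution trace (head position shown):
Step 0: [p0]1010  (head at position 0)
Step 1: move left → [p1]□1010  (head at position -1)
Step 2: move left → [p1]□01010  (head at position -2)
Step 3: move left → [p1]□001010  (head at position -3)
Step 4: move left → [p1]□0001010  (head at position -4)
Step 5: move left → [p1]□00001010  (head at position -5)
Step 6: move left → [p1]□000001010  (head at position -6)
Step 7: move left → [p1]□0000001010  (head at position -7)
Step 8: move left → [p1]□00000001010  (head at position -8)

After 8 steps, the head is at position -8.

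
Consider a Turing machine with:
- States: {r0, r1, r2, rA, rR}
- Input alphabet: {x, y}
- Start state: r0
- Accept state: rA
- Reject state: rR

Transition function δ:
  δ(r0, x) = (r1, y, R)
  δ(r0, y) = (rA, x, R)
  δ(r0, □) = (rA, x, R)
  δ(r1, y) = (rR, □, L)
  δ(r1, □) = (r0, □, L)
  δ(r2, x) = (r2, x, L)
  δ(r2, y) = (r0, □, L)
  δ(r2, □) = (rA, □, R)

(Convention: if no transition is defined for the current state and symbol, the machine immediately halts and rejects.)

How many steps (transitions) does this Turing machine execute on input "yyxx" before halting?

Execution trace:
Initial: [r0]yyxx
Step 1: δ(r0, y) = (rA, x, R) → x[rA]yxx

The machine reaches the accept state rA and halts.

The machine executed 1 step before halting.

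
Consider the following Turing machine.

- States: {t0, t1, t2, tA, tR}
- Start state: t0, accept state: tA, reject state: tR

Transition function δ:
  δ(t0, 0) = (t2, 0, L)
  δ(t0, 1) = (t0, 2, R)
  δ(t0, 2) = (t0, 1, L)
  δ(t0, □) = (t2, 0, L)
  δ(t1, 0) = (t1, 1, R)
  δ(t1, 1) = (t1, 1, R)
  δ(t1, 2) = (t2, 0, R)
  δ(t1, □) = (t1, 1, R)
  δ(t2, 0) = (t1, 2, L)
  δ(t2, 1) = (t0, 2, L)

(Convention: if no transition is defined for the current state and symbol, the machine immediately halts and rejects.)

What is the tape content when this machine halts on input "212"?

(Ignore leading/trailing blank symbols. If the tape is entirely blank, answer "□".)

Execution trace:
Initial: [t0]212
Step 1: δ(t0, 2) = (t0, 1, L) → [t0]□112
Step 2: δ(t0, □) = (t2, 0, L) → [t2]□0112

No transition is defined for δ(t2, □). By convention the machine halts and rejects.

Final tape (ignoring leading/trailing blanks): 0112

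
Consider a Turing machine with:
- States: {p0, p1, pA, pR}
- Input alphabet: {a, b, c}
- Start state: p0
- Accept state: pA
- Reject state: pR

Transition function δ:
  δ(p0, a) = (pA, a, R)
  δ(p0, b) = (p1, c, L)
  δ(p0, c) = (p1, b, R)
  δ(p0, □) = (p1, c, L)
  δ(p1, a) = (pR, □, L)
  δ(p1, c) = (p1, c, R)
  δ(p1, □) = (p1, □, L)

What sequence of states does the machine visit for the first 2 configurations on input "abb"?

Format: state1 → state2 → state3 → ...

Execution trace:
Initial: [p0]abb
Step 1: δ(p0, a) = (pA, a, R) → a[pA]bb

The machine reaches the accept state pA and halts.

State sequence: p0 → pA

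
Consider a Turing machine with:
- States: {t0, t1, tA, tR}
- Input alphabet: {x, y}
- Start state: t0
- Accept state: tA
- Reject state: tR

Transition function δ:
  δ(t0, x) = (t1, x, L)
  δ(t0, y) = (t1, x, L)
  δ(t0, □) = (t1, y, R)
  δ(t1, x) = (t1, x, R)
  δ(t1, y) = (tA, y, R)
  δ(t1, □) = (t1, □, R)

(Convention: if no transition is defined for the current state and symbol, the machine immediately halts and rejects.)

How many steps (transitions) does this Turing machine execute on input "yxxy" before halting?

Execution trace:
Initial: [t0]yxxy
Step 1: δ(t0, y) = (t1, x, L) → [t1]□xxxy
Step 2: δ(t1, □) = (t1, □, R) → □[t1]xxxy
Step 3: δ(t1, x) = (t1, x, R) → □x[t1]xxy
Step 4: δ(t1, x) = (t1, x, R) → □xx[t1]xy
Step 5: δ(t1, x) = (t1, x, R) → □xxx[t1]y
Step 6: δ(t1, y) = (tA, y, R) → □xxxy[tA]□

The machine reaches the accept state tA and halts.

The machine executed 6 steps before halting.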